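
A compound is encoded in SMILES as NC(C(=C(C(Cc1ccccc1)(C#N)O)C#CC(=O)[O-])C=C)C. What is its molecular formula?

C18H17N2O3-

Heavy atoms from the SMILES: 18 C, 2 N, 3 O.
Implicit hydrogens by atom environment:
  7 × C: no H
  5 × C (aromatic): 1 H each → 5
  2 × C: 2 H each → 4
  2 × C: 1 H each → 2
  1 × C: 3 H
  1 × C (aromatic): no H
  1 × N: 2 H
  1 × N: no H
  1 × O: 1 H
  1 × O: no H
  1 × O (charge -1): no H
  Total hydrogens = 17.
Net charge -1.
Molecular formula: C18H17N2O3-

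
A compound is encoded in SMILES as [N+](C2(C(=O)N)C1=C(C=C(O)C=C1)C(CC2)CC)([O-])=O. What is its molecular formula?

Heavy atoms from the SMILES: 13 C, 2 N, 4 O.
Implicit hydrogens by atom environment:
  3 × C: 2 H each → 6
  3 × C (aromatic): 1 H each → 3
  3 × C (aromatic): no H
  2 × C: no H
  2 × O: no H
  1 × C: 3 H
  1 × C: 1 H
  1 × N: 2 H
  1 × N (charge +1): no H
  1 × O: 1 H
  1 × O (charge -1): no H
  Total hydrogens = 16.
Molecular formula: C13H16N2O4

C13H16N2O4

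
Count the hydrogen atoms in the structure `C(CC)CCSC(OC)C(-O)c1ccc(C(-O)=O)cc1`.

Hydrogens are implicit in SMILES; fill each atom to its normal valence:
  4 × C: 2 H each → 8
  4 × C (aromatic): 1 H each → 4
  2 × C: 3 H each → 6
  2 × C: 1 H each → 2
  2 × C (aromatic): no H
  2 × O: 1 H each → 2
  2 × O: no H
  1 × C: no H
  1 × S: no H
  Total hydrogens = 22.

22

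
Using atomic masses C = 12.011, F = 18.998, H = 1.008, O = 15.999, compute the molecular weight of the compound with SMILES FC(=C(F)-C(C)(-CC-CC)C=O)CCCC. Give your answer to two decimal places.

232.31

Molecular formula: C13H22F2O.
M = 13×12.011 + 2×18.998 + 22×1.008 + 1×15.999 = 232.31 g/mol.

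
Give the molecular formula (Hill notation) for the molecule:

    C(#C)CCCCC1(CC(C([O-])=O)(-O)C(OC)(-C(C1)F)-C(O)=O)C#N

C16H19FNO6-

Heavy atoms from the SMILES: 16 C, 1 F, 1 N, 6 O.
Implicit hydrogens by atom environment:
  7 × C: no H
  6 × C: 2 H each → 12
  3 × O: no H
  2 × C: 1 H each → 2
  2 × O: 1 H each → 2
  1 × C: 3 H
  1 × F: no H
  1 × N: no H
  1 × O (charge -1): no H
  Total hydrogens = 19.
Net charge -1.
Molecular formula: C16H19FNO6-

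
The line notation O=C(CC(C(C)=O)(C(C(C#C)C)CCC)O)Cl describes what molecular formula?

Heavy atoms from the SMILES: 13 C, 1 Cl, 3 O.
Implicit hydrogens by atom environment:
  4 × C: no H
  3 × C: 3 H each → 9
  3 × C: 2 H each → 6
  3 × C: 1 H each → 3
  2 × O: no H
  1 × Cl: no H
  1 × O: 1 H
  Total hydrogens = 19.
Molecular formula: C13H19ClO3

C13H19ClO3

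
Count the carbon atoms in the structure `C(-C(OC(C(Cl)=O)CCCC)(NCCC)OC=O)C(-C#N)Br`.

The symbol for carbon appears 14 times in the SMILES. (Cl is a single chlorine, not C + l.)

14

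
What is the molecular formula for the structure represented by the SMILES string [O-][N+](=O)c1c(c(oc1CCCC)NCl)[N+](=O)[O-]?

Heavy atoms from the SMILES: 8 C, 1 Cl, 3 N, 5 O.
Implicit hydrogens by atom environment:
  4 × C (aromatic): no H
  3 × C: 2 H each → 6
  2 × N (charge +1): no H
  2 × O: no H
  2 × O (charge -1): no H
  1 × C: 3 H
  1 × Cl: no H
  1 × N: 1 H
  1 × O (aromatic): no H
  Total hydrogens = 10.
Molecular formula: C8H10ClN3O5

C8H10ClN3O5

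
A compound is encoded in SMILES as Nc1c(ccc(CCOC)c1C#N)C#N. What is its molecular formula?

C11H11N3O

Heavy atoms from the SMILES: 11 C, 3 N, 1 O.
Implicit hydrogens by atom environment:
  4 × C (aromatic): no H
  2 × C: 2 H each → 4
  2 × C (aromatic): 1 H each → 2
  2 × C: no H
  2 × N: no H
  1 × C: 3 H
  1 × N: 2 H
  1 × O: no H
  Total hydrogens = 11.
Molecular formula: C11H11N3O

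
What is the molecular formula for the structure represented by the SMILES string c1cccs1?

C4H4S

Heavy atoms from the SMILES: 4 C, 1 S.
Implicit hydrogens by atom environment:
  4 × C (aromatic): 1 H each → 4
  1 × S (aromatic): no H
  Total hydrogens = 4.
Molecular formula: C4H4S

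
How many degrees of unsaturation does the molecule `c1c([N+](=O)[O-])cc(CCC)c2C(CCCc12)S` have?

Molecular formula from the SMILES: C13H17NO2S.
DoU = (2C + 2 + N − H − X)/2 = (2·13 + 2 + 1 − 17 − 0)/2 = 12/2 = 6.
(Structurally: 2 ring(s) + 4 π bond(s) = 6.)

6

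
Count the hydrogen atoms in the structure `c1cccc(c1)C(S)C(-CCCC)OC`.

Hydrogens are implicit in SMILES; fill each atom to its normal valence:
  5 × C (aromatic): 1 H each → 5
  3 × C: 2 H each → 6
  2 × C: 3 H each → 6
  2 × C: 1 H each → 2
  1 × C (aromatic): no H
  1 × O: no H
  1 × S: 1 H
  Total hydrogens = 20.

20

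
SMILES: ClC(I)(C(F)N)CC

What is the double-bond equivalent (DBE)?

Molecular formula from the SMILES: C4H8ClFIN.
DoU = (2C + 2 + N − H − X)/2 = (2·4 + 2 + 1 − 8 − 3)/2 = 0/2 = 0.
(Structurally: 0 ring(s) + 0 π bond(s) = 0.)

0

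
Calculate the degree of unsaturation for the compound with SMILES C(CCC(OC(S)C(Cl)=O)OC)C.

Molecular formula from the SMILES: C8H15ClO3S.
DoU = (2C + 2 + N − H − X)/2 = (2·8 + 2 + 0 − 15 − 1)/2 = 2/2 = 1.
(Structurally: 0 ring(s) + 1 π bond(s) = 1.)

1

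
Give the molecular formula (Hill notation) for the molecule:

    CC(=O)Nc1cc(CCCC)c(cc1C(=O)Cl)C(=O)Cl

C14H15Cl2NO3

Heavy atoms from the SMILES: 14 C, 2 Cl, 1 N, 3 O.
Implicit hydrogens by atom environment:
  4 × C (aromatic): no H
  3 × C: 2 H each → 6
  3 × C: no H
  3 × O: no H
  2 × C: 3 H each → 6
  2 × C (aromatic): 1 H each → 2
  2 × Cl: no H
  1 × N: 1 H
  Total hydrogens = 15.
Molecular formula: C14H15Cl2NO3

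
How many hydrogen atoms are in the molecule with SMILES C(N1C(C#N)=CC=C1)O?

6

Hydrogens are implicit in SMILES; fill each atom to its normal valence:
  3 × C (aromatic): 1 H each → 3
  1 × C: 2 H
  1 × C (aromatic): no H
  1 × C: no H
  1 × N (aromatic): no H
  1 × N: no H
  1 × O: 1 H
  Total hydrogens = 6.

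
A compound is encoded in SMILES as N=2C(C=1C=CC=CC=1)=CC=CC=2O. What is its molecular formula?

C11H9NO

Heavy atoms from the SMILES: 11 C, 1 N, 1 O.
Implicit hydrogens by atom environment:
  8 × C (aromatic): 1 H each → 8
  3 × C (aromatic): no H
  1 × N (aromatic): no H
  1 × O: 1 H
  Total hydrogens = 9.
Molecular formula: C11H9NO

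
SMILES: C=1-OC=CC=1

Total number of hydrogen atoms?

Hydrogens are implicit in SMILES; fill each atom to its normal valence:
  4 × C (aromatic): 1 H each → 4
  1 × O (aromatic): no H
  Total hydrogens = 4.

4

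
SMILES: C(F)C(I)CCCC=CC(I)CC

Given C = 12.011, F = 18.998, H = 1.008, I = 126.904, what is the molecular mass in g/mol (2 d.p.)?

410.05

Molecular formula: C10H17FI2.
M = 10×12.011 + 1×18.998 + 17×1.008 + 2×126.904 = 410.05 g/mol.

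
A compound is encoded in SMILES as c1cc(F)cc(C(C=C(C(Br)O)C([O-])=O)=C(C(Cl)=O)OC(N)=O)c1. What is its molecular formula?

Heavy atoms from the SMILES: 1 Br, 14 C, 1 Cl, 1 F, 1 N, 6 O.
Implicit hydrogens by atom environment:
  6 × C: no H
  4 × C (aromatic): 1 H each → 4
  4 × O: no H
  2 × C: 1 H each → 2
  2 × C (aromatic): no H
  1 × Br: no H
  1 × Cl: no H
  1 × F: no H
  1 × N: 2 H
  1 × O: 1 H
  1 × O (charge -1): no H
  Total hydrogens = 9.
Net charge -1.
Molecular formula: C14H9BrClFNO6-

C14H9BrClFNO6-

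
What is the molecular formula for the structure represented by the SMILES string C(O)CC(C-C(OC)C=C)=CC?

C10H18O2

Heavy atoms from the SMILES: 10 C, 2 O.
Implicit hydrogens by atom environment:
  4 × C: 2 H each → 8
  3 × C: 1 H each → 3
  2 × C: 3 H each → 6
  1 × C: no H
  1 × O: 1 H
  1 × O: no H
  Total hydrogens = 18.
Molecular formula: C10H18O2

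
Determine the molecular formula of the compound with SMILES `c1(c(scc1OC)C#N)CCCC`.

C10H13NOS

Heavy atoms from the SMILES: 10 C, 1 N, 1 O, 1 S.
Implicit hydrogens by atom environment:
  3 × C: 2 H each → 6
  3 × C (aromatic): no H
  2 × C: 3 H each → 6
  1 × C (aromatic): 1 H
  1 × C: no H
  1 × N: no H
  1 × O: no H
  1 × S (aromatic): no H
  Total hydrogens = 13.
Molecular formula: C10H13NOS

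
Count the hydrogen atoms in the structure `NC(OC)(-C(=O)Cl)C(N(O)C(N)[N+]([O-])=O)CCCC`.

19

Hydrogens are implicit in SMILES; fill each atom to its normal valence:
  3 × C: 2 H each → 6
  3 × O: no H
  2 × C: 3 H each → 6
  2 × C: 1 H each → 2
  2 × C: no H
  2 × N: 2 H each → 4
  1 × Cl: no H
  1 × N: no H
  1 × N (charge +1): no H
  1 × O: 1 H
  1 × O (charge -1): no H
  Total hydrogens = 19.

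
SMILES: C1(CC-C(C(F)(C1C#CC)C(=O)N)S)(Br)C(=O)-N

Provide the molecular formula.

Heavy atoms from the SMILES: 1 Br, 11 C, 1 F, 2 N, 2 O, 1 S.
Implicit hydrogens by atom environment:
  6 × C: no H
  2 × C: 2 H each → 4
  2 × C: 1 H each → 2
  2 × N: 2 H each → 4
  2 × O: no H
  1 × Br: no H
  1 × C: 3 H
  1 × F: no H
  1 × S: 1 H
  Total hydrogens = 14.
Molecular formula: C11H14BrFN2O2S

C11H14BrFN2O2S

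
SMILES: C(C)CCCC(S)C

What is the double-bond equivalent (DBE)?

0

Molecular formula from the SMILES: C7H16S.
DoU = (2C + 2 + N − H − X)/2 = (2·7 + 2 + 0 − 16 − 0)/2 = 0/2 = 0.
(Structurally: 0 ring(s) + 0 π bond(s) = 0.)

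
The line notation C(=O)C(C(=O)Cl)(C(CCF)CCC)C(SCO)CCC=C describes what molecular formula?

C15H24ClFO3S

Heavy atoms from the SMILES: 15 C, 1 Cl, 1 F, 3 O, 1 S.
Implicit hydrogens by atom environment:
  8 × C: 2 H each → 16
  4 × C: 1 H each → 4
  2 × C: no H
  2 × O: no H
  1 × C: 3 H
  1 × Cl: no H
  1 × F: no H
  1 × O: 1 H
  1 × S: no H
  Total hydrogens = 24.
Molecular formula: C15H24ClFO3S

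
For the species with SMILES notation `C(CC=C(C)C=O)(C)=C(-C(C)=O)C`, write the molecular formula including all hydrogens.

C11H16O2

Heavy atoms from the SMILES: 11 C, 2 O.
Implicit hydrogens by atom environment:
  4 × C: 3 H each → 12
  4 × C: no H
  2 × C: 1 H each → 2
  2 × O: no H
  1 × C: 2 H
  Total hydrogens = 16.
Molecular formula: C11H16O2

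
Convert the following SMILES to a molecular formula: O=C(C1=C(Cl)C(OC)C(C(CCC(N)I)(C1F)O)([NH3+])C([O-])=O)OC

Heavy atoms from the SMILES: 13 C, 1 Cl, 1 F, 1 I, 2 N, 6 O.
Implicit hydrogens by atom environment:
  6 × C: no H
  4 × O: no H
  3 × C: 1 H each → 3
  2 × C: 3 H each → 6
  2 × C: 2 H each → 4
  1 × Cl: no H
  1 × F: no H
  1 × I: no H
  1 × N (charge +1): 3 H
  1 × N: 2 H
  1 × O: 1 H
  1 × O (charge -1): no H
  Total hydrogens = 19.
Molecular formula: C13H19ClFIN2O6

C13H19ClFIN2O6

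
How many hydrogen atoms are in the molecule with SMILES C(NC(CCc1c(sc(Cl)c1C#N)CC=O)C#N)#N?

9

Hydrogens are implicit in SMILES; fill each atom to its normal valence:
  4 × C (aromatic): no H
  3 × C: 2 H each → 6
  3 × C: no H
  3 × N: no H
  2 × C: 1 H each → 2
  1 × Cl: no H
  1 × N: 1 H
  1 × O: no H
  1 × S (aromatic): no H
  Total hydrogens = 9.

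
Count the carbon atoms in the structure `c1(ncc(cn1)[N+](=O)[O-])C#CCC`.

8

The symbol for carbon appears 8 times in the SMILES. Lowercase c denotes aromatic carbon and counts toward C.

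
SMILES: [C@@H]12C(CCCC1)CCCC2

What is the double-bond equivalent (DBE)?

Molecular formula from the SMILES: C10H18.
DoU = (2C + 2 + N − H − X)/2 = (2·10 + 2 + 0 − 18 − 0)/2 = 4/2 = 2.
(Structurally: 2 ring(s) + 0 π bond(s) = 2.)

2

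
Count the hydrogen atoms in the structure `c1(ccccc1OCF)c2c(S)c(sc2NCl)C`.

11

Hydrogens are implicit in SMILES; fill each atom to its normal valence:
  6 × C (aromatic): no H
  4 × C (aromatic): 1 H each → 4
  1 × C: 3 H
  1 × C: 2 H
  1 × Cl: no H
  1 × F: no H
  1 × N: 1 H
  1 × O: no H
  1 × S: 1 H
  1 × S (aromatic): no H
  Total hydrogens = 11.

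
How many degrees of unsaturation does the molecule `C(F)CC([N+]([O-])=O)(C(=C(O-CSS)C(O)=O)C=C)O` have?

Molecular formula from the SMILES: C9H12FNO6S2.
DoU = (2C + 2 + N − H − X)/2 = (2·9 + 2 + 1 − 12 − 1)/2 = 8/2 = 4.
(Structurally: 0 ring(s) + 4 π bond(s) = 4.)

4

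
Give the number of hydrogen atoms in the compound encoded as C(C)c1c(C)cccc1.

12

Hydrogens are implicit in SMILES; fill each atom to its normal valence:
  4 × C (aromatic): 1 H each → 4
  2 × C: 3 H each → 6
  2 × C (aromatic): no H
  1 × C: 2 H
  Total hydrogens = 12.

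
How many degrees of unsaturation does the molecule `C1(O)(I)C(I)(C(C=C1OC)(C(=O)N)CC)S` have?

Molecular formula from the SMILES: C9H13I2NO3S.
DoU = (2C + 2 + N − H − X)/2 = (2·9 + 2 + 1 − 13 − 2)/2 = 6/2 = 3.
(Structurally: 1 ring(s) + 2 π bond(s) = 3.)

3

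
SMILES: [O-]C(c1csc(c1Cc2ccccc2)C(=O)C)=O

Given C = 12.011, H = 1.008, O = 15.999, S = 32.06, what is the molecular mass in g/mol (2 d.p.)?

Molecular formula: C14H11O3S-.
M = 14×12.011 + 11×1.008 + 3×15.999 + 1×32.06 = 259.30 g/mol.

259.30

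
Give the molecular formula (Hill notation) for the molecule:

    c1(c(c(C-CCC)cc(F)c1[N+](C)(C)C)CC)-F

C15H24F2N+

Heavy atoms from the SMILES: 15 C, 2 F, 1 N.
Implicit hydrogens by atom environment:
  5 × C: 3 H each → 15
  5 × C (aromatic): no H
  4 × C: 2 H each → 8
  2 × F: no H
  1 × C (aromatic): 1 H
  1 × N (charge +1): no H
  Total hydrogens = 24.
Net charge +1.
Molecular formula: C15H24F2N+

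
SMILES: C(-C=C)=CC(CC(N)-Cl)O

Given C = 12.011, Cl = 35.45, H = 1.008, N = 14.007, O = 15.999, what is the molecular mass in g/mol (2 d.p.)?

Molecular formula: C7H12ClNO.
M = 7×12.011 + 1×35.45 + 12×1.008 + 1×14.007 + 1×15.999 = 161.63 g/mol.

161.63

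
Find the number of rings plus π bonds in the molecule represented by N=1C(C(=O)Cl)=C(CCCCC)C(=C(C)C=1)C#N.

7

Molecular formula from the SMILES: C13H15ClN2O.
DoU = (2C + 2 + N − H − X)/2 = (2·13 + 2 + 2 − 15 − 1)/2 = 14/2 = 7.
(Structurally: 1 ring(s) + 6 π bond(s) = 7.)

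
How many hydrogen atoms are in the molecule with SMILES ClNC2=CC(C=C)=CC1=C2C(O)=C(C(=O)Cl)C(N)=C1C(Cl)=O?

9

Hydrogens are implicit in SMILES; fill each atom to its normal valence:
  8 × C (aromatic): no H
  3 × Cl: no H
  2 × C (aromatic): 1 H each → 2
  2 × C: no H
  2 × O: no H
  1 × C: 2 H
  1 × C: 1 H
  1 × N: 2 H
  1 × N: 1 H
  1 × O: 1 H
  Total hydrogens = 9.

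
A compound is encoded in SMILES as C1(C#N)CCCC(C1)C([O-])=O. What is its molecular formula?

C8H10NO2-

Heavy atoms from the SMILES: 8 C, 1 N, 2 O.
Implicit hydrogens by atom environment:
  4 × C: 2 H each → 8
  2 × C: 1 H each → 2
  2 × C: no H
  1 × N: no H
  1 × O: no H
  1 × O (charge -1): no H
  Total hydrogens = 10.
Net charge -1.
Molecular formula: C8H10NO2-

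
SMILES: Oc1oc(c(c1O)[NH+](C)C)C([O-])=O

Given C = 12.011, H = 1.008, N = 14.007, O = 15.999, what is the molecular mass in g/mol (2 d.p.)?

187.15

Molecular formula: C7H9NO5.
M = 7×12.011 + 9×1.008 + 1×14.007 + 5×15.999 = 187.15 g/mol.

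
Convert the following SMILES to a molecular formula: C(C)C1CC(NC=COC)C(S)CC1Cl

C11H20ClNOS

Heavy atoms from the SMILES: 11 C, 1 Cl, 1 N, 1 O, 1 S.
Implicit hydrogens by atom environment:
  6 × C: 1 H each → 6
  3 × C: 2 H each → 6
  2 × C: 3 H each → 6
  1 × Cl: no H
  1 × N: 1 H
  1 × O: no H
  1 × S: 1 H
  Total hydrogens = 20.
Molecular formula: C11H20ClNOS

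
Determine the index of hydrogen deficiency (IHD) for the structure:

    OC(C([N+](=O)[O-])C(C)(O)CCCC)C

1

Molecular formula from the SMILES: C9H19NO4.
DoU = (2C + 2 + N − H − X)/2 = (2·9 + 2 + 1 − 19 − 0)/2 = 2/2 = 1.
(Structurally: 0 ring(s) + 1 π bond(s) = 1.)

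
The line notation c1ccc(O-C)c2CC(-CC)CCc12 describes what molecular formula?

Heavy atoms from the SMILES: 13 C, 1 O.
Implicit hydrogens by atom environment:
  4 × C: 2 H each → 8
  3 × C (aromatic): 1 H each → 3
  3 × C (aromatic): no H
  2 × C: 3 H each → 6
  1 × C: 1 H
  1 × O: no H
  Total hydrogens = 18.
Molecular formula: C13H18O

C13H18O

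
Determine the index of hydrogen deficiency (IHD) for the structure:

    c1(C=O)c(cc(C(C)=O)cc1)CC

Molecular formula from the SMILES: C11H12O2.
DoU = (2C + 2 + N − H − X)/2 = (2·11 + 2 + 0 − 12 − 0)/2 = 12/2 = 6.
(Structurally: 1 ring(s) + 5 π bond(s) = 6.)

6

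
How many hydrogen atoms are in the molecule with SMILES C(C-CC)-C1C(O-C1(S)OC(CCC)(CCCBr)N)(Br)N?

Hydrogens are implicit in SMILES; fill each atom to its normal valence:
  8 × C: 2 H each → 16
  3 × C: no H
  2 × Br: no H
  2 × C: 3 H each → 6
  2 × N: 2 H each → 4
  2 × O: no H
  1 × C: 1 H
  1 × S: 1 H
  Total hydrogens = 28.

28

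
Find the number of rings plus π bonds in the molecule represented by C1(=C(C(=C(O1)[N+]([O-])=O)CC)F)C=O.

Molecular formula from the SMILES: C7H6FNO4.
DoU = (2C + 2 + N − H − X)/2 = (2·7 + 2 + 1 − 6 − 1)/2 = 10/2 = 5.
(Structurally: 1 ring(s) + 4 π bond(s) = 5.)

5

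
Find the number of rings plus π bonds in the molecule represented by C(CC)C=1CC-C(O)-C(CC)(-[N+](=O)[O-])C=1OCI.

3

Molecular formula from the SMILES: C12H20INO4.
DoU = (2C + 2 + N − H − X)/2 = (2·12 + 2 + 1 − 20 − 1)/2 = 6/2 = 3.
(Structurally: 1 ring(s) + 2 π bond(s) = 3.)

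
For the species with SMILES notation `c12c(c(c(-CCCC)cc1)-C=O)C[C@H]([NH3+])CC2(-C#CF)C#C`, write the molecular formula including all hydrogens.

Heavy atoms from the SMILES: 19 C, 1 F, 1 N, 1 O.
Implicit hydrogens by atom environment:
  5 × C: 2 H each → 10
  4 × C (aromatic): no H
  4 × C: no H
  3 × C: 1 H each → 3
  2 × C (aromatic): 1 H each → 2
  1 × C: 3 H
  1 × F: no H
  1 × N (charge +1): 3 H
  1 × O: no H
  Total hydrogens = 21.
Net charge +1.
Molecular formula: C19H21FNO+

C19H21FNO+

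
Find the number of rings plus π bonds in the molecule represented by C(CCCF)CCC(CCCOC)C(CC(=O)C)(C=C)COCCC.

2

Molecular formula from the SMILES: C21H39FO3.
DoU = (2C + 2 + N − H − X)/2 = (2·21 + 2 + 0 − 39 − 1)/2 = 4/2 = 2.
(Structurally: 0 ring(s) + 2 π bond(s) = 2.)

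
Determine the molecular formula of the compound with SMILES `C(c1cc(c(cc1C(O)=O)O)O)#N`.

Heavy atoms from the SMILES: 8 C, 1 N, 4 O.
Implicit hydrogens by atom environment:
  4 × C (aromatic): no H
  3 × O: 1 H each → 3
  2 × C (aromatic): 1 H each → 2
  2 × C: no H
  1 × N: no H
  1 × O: no H
  Total hydrogens = 5.
Molecular formula: C8H5NO4

C8H5NO4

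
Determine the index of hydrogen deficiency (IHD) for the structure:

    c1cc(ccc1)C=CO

Molecular formula from the SMILES: C8H8O.
DoU = (2C + 2 + N − H − X)/2 = (2·8 + 2 + 0 − 8 − 0)/2 = 10/2 = 5.
(Structurally: 1 ring(s) + 4 π bond(s) = 5.)

5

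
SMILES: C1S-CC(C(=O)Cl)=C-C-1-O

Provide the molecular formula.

C6H7ClO2S

Heavy atoms from the SMILES: 6 C, 1 Cl, 2 O, 1 S.
Implicit hydrogens by atom environment:
  2 × C: 2 H each → 4
  2 × C: 1 H each → 2
  2 × C: no H
  1 × Cl: no H
  1 × O: 1 H
  1 × O: no H
  1 × S: no H
  Total hydrogens = 7.
Molecular formula: C6H7ClO2S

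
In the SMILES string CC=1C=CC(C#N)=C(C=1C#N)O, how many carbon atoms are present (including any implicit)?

9

The symbol for carbon appears 9 times in the SMILES.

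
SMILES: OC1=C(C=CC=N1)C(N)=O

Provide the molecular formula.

C6H6N2O2

Heavy atoms from the SMILES: 6 C, 2 N, 2 O.
Implicit hydrogens by atom environment:
  3 × C (aromatic): 1 H each → 3
  2 × C (aromatic): no H
  1 × C: no H
  1 × N: 2 H
  1 × N (aromatic): no H
  1 × O: 1 H
  1 × O: no H
  Total hydrogens = 6.
Molecular formula: C6H6N2O2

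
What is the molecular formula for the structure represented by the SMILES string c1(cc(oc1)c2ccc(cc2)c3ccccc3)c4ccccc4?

C22H16O

Heavy atoms from the SMILES: 22 C, 1 O.
Implicit hydrogens by atom environment:
  16 × C (aromatic): 1 H each → 16
  6 × C (aromatic): no H
  1 × O (aromatic): no H
  Total hydrogens = 16.
Molecular formula: C22H16O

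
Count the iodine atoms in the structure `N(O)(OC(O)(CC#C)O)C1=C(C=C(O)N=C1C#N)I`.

1

The symbol for iodine appears 1 time in the SMILES.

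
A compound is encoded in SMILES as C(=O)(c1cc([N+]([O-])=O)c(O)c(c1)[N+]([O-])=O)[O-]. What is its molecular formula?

Heavy atoms from the SMILES: 7 C, 2 N, 7 O.
Implicit hydrogens by atom environment:
  4 × C (aromatic): no H
  3 × O: no H
  3 × O (charge -1): no H
  2 × C (aromatic): 1 H each → 2
  2 × N (charge +1): no H
  1 × C: no H
  1 × O: 1 H
  Total hydrogens = 3.
Net charge -1.
Molecular formula: C7H3N2O7-

C7H3N2O7-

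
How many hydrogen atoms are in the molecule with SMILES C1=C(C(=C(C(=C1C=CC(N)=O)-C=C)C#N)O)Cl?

Hydrogens are implicit in SMILES; fill each atom to its normal valence:
  5 × C (aromatic): no H
  3 × C: 1 H each → 3
  2 × C: no H
  1 × C: 2 H
  1 × C (aromatic): 1 H
  1 × Cl: no H
  1 × N: 2 H
  1 × N: no H
  1 × O: 1 H
  1 × O: no H
  Total hydrogens = 9.

9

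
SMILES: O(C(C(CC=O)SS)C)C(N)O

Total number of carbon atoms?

6

The symbol for carbon appears 6 times in the SMILES.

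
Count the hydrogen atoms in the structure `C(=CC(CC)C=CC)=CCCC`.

Hydrogens are implicit in SMILES; fill each atom to its normal valence:
  5 × C: 1 H each → 5
  3 × C: 3 H each → 9
  3 × C: 2 H each → 6
  1 × C: no H
  Total hydrogens = 20.

20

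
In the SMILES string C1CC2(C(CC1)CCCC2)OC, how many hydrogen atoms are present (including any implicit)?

20

Hydrogens are implicit in SMILES; fill each atom to its normal valence:
  8 × C: 2 H each → 16
  1 × C: 3 H
  1 × C: 1 H
  1 × C: no H
  1 × O: no H
  Total hydrogens = 20.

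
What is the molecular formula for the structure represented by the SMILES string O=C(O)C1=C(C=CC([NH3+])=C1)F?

Heavy atoms from the SMILES: 7 C, 1 F, 1 N, 2 O.
Implicit hydrogens by atom environment:
  3 × C (aromatic): 1 H each → 3
  3 × C (aromatic): no H
  1 × C: no H
  1 × F: no H
  1 × N (charge +1): 3 H
  1 × O: 1 H
  1 × O: no H
  Total hydrogens = 7.
Net charge +1.
Molecular formula: C7H7FNO2+

C7H7FNO2+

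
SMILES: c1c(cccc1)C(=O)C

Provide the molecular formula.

Heavy atoms from the SMILES: 8 C, 1 O.
Implicit hydrogens by atom environment:
  5 × C (aromatic): 1 H each → 5
  1 × C: 3 H
  1 × C (aromatic): no H
  1 × C: no H
  1 × O: no H
  Total hydrogens = 8.
Molecular formula: C8H8O

C8H8O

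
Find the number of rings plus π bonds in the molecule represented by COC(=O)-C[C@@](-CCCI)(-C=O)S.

2

Molecular formula from the SMILES: C8H13IO3S.
DoU = (2C + 2 + N − H − X)/2 = (2·8 + 2 + 0 − 13 − 1)/2 = 4/2 = 2.
(Structurally: 0 ring(s) + 2 π bond(s) = 2.)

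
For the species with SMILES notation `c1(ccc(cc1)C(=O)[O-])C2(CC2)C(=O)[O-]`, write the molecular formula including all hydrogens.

Heavy atoms from the SMILES: 11 C, 4 O.
Implicit hydrogens by atom environment:
  4 × C (aromatic): 1 H each → 4
  3 × C: no H
  2 × C: 2 H each → 4
  2 × C (aromatic): no H
  2 × O: no H
  2 × O (charge -1): no H
  Total hydrogens = 8.
Net charge -2.
Molecular formula: [C11H8O4]2-

[C11H8O4]2-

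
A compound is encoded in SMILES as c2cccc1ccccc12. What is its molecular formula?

C10H8

Heavy atoms from the SMILES: 10 C.
Implicit hydrogens by atom environment:
  8 × C (aromatic): 1 H each → 8
  2 × C (aromatic): no H
  Total hydrogens = 8.
Molecular formula: C10H8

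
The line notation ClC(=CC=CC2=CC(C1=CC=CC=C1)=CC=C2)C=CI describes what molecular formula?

Heavy atoms from the SMILES: 18 C, 1 Cl, 1 I.
Implicit hydrogens by atom environment:
  9 × C (aromatic): 1 H each → 9
  5 × C: 1 H each → 5
  3 × C (aromatic): no H
  1 × C: no H
  1 × Cl: no H
  1 × I: no H
  Total hydrogens = 14.
Molecular formula: C18H14ClI

C18H14ClI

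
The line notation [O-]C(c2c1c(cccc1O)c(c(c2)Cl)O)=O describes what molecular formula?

Heavy atoms from the SMILES: 11 C, 1 Cl, 4 O.
Implicit hydrogens by atom environment:
  6 × C (aromatic): no H
  4 × C (aromatic): 1 H each → 4
  2 × O: 1 H each → 2
  1 × C: no H
  1 × Cl: no H
  1 × O: no H
  1 × O (charge -1): no H
  Total hydrogens = 6.
Net charge -1.
Molecular formula: C11H6ClO4-

C11H6ClO4-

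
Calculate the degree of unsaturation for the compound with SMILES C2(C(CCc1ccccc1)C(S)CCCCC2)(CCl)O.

5

Molecular formula from the SMILES: C17H25ClOS.
DoU = (2C + 2 + N − H − X)/2 = (2·17 + 2 + 0 − 25 − 1)/2 = 10/2 = 5.
(Structurally: 2 ring(s) + 3 π bond(s) = 5.)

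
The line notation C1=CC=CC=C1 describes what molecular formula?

Heavy atoms from the SMILES: 6 C.
Implicit hydrogens by atom environment:
  6 × C (aromatic): 1 H each → 6
  Total hydrogens = 6.
Molecular formula: C6H6

C6H6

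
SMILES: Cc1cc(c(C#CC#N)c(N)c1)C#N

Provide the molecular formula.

Heavy atoms from the SMILES: 11 C, 3 N.
Implicit hydrogens by atom environment:
  4 × C (aromatic): no H
  4 × C: no H
  2 × C (aromatic): 1 H each → 2
  2 × N: no H
  1 × C: 3 H
  1 × N: 2 H
  Total hydrogens = 7.
Molecular formula: C11H7N3

C11H7N3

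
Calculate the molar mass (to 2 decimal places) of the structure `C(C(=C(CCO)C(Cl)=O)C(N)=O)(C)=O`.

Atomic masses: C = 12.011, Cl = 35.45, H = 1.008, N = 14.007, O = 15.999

Molecular formula: C8H10ClNO4.
M = 8×12.011 + 1×35.45 + 10×1.008 + 1×14.007 + 4×15.999 = 219.62 g/mol.

219.62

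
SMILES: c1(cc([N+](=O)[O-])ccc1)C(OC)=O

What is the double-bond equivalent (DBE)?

Molecular formula from the SMILES: C8H7NO4.
DoU = (2C + 2 + N − H − X)/2 = (2·8 + 2 + 1 − 7 − 0)/2 = 12/2 = 6.
(Structurally: 1 ring(s) + 5 π bond(s) = 6.)

6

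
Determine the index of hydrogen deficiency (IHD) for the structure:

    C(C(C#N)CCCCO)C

Molecular formula from the SMILES: C8H15NO.
DoU = (2C + 2 + N − H − X)/2 = (2·8 + 2 + 1 − 15 − 0)/2 = 4/2 = 2.
(Structurally: 0 ring(s) + 2 π bond(s) = 2.)

2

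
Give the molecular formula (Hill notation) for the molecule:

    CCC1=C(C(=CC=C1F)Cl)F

Heavy atoms from the SMILES: 8 C, 1 Cl, 2 F.
Implicit hydrogens by atom environment:
  4 × C (aromatic): no H
  2 × C (aromatic): 1 H each → 2
  2 × F: no H
  1 × C: 3 H
  1 × C: 2 H
  1 × Cl: no H
  Total hydrogens = 7.
Molecular formula: C8H7ClF2

C8H7ClF2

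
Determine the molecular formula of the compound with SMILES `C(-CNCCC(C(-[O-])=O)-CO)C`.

C8H16NO3-

Heavy atoms from the SMILES: 8 C, 1 N, 3 O.
Implicit hydrogens by atom environment:
  5 × C: 2 H each → 10
  1 × C: 3 H
  1 × C: 1 H
  1 × C: no H
  1 × N: 1 H
  1 × O: 1 H
  1 × O: no H
  1 × O (charge -1): no H
  Total hydrogens = 16.
Net charge -1.
Molecular formula: C8H16NO3-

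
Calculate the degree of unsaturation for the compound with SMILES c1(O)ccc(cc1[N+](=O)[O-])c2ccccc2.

9

Molecular formula from the SMILES: C12H9NO3.
DoU = (2C + 2 + N − H − X)/2 = (2·12 + 2 + 1 − 9 − 0)/2 = 18/2 = 9.
(Structurally: 2 ring(s) + 7 π bond(s) = 9.)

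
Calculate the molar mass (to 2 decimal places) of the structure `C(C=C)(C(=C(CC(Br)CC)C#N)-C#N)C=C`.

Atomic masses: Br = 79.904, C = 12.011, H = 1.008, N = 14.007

Molecular formula: C13H15BrN2.
M = 1×79.904 + 13×12.011 + 15×1.008 + 2×14.007 = 279.18 g/mol.

279.18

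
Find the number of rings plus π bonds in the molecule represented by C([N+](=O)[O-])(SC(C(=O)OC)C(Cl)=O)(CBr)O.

Molecular formula from the SMILES: C6H7BrClNO6S.
DoU = (2C + 2 + N − H − X)/2 = (2·6 + 2 + 1 − 7 − 2)/2 = 6/2 = 3.
(Structurally: 0 ring(s) + 3 π bond(s) = 3.)

3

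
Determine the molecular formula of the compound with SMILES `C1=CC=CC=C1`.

C6H6

Heavy atoms from the SMILES: 6 C.
Implicit hydrogens by atom environment:
  6 × C (aromatic): 1 H each → 6
  Total hydrogens = 6.
Molecular formula: C6H6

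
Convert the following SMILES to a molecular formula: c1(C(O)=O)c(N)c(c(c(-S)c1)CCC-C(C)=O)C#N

Heavy atoms from the SMILES: 13 C, 2 N, 3 O, 1 S.
Implicit hydrogens by atom environment:
  5 × C (aromatic): no H
  3 × C: 2 H each → 6
  3 × C: no H
  2 × O: no H
  1 × C: 3 H
  1 × C (aromatic): 1 H
  1 × N: 2 H
  1 × N: no H
  1 × O: 1 H
  1 × S: 1 H
  Total hydrogens = 14.
Molecular formula: C13H14N2O3S

C13H14N2O3S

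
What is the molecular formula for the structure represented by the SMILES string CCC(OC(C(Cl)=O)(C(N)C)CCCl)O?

Heavy atoms from the SMILES: 9 C, 2 Cl, 1 N, 3 O.
Implicit hydrogens by atom environment:
  3 × C: 2 H each → 6
  2 × C: 3 H each → 6
  2 × C: 1 H each → 2
  2 × C: no H
  2 × Cl: no H
  2 × O: no H
  1 × N: 2 H
  1 × O: 1 H
  Total hydrogens = 17.
Molecular formula: C9H17Cl2NO3

C9H17Cl2NO3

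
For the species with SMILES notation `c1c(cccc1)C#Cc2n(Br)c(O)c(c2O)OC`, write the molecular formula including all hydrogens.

Heavy atoms from the SMILES: 1 Br, 13 C, 1 N, 3 O.
Implicit hydrogens by atom environment:
  5 × C (aromatic): 1 H each → 5
  5 × C (aromatic): no H
  2 × C: no H
  2 × O: 1 H each → 2
  1 × Br: no H
  1 × C: 3 H
  1 × N (aromatic): no H
  1 × O: no H
  Total hydrogens = 10.
Molecular formula: C13H10BrNO3

C13H10BrNO3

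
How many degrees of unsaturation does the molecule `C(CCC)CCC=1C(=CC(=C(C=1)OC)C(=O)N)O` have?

5

Molecular formula from the SMILES: C14H21NO3.
DoU = (2C + 2 + N − H − X)/2 = (2·14 + 2 + 1 − 21 − 0)/2 = 10/2 = 5.
(Structurally: 1 ring(s) + 4 π bond(s) = 5.)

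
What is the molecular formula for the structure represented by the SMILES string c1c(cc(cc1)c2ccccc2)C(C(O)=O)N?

Heavy atoms from the SMILES: 14 C, 1 N, 2 O.
Implicit hydrogens by atom environment:
  9 × C (aromatic): 1 H each → 9
  3 × C (aromatic): no H
  1 × C: 1 H
  1 × C: no H
  1 × N: 2 H
  1 × O: 1 H
  1 × O: no H
  Total hydrogens = 13.
Molecular formula: C14H13NO2

C14H13NO2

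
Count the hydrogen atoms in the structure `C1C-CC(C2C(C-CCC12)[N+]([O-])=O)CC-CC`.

Hydrogens are implicit in SMILES; fill each atom to its normal valence:
  9 × C: 2 H each → 18
  4 × C: 1 H each → 4
  1 × C: 3 H
  1 × N (charge +1): no H
  1 × O: no H
  1 × O (charge -1): no H
  Total hydrogens = 25.

25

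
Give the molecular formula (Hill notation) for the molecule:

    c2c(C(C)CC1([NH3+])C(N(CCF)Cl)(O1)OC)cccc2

Heavy atoms from the SMILES: 14 C, 1 Cl, 1 F, 2 N, 2 O.
Implicit hydrogens by atom environment:
  5 × C (aromatic): 1 H each → 5
  3 × C: 2 H each → 6
  2 × C: 3 H each → 6
  2 × C: no H
  2 × O: no H
  1 × C: 1 H
  1 × C (aromatic): no H
  1 × Cl: no H
  1 × F: no H
  1 × N (charge +1): 3 H
  1 × N: no H
  Total hydrogens = 21.
Net charge +1.
Molecular formula: C14H21ClFN2O2+

C14H21ClFN2O2+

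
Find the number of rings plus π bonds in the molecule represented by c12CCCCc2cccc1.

Molecular formula from the SMILES: C10H12.
DoU = (2C + 2 + N − H − X)/2 = (2·10 + 2 + 0 − 12 − 0)/2 = 10/2 = 5.
(Structurally: 2 ring(s) + 3 π bond(s) = 5.)

5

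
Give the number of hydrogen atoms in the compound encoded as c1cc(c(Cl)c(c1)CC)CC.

13

Hydrogens are implicit in SMILES; fill each atom to its normal valence:
  3 × C (aromatic): 1 H each → 3
  3 × C (aromatic): no H
  2 × C: 3 H each → 6
  2 × C: 2 H each → 4
  1 × Cl: no H
  Total hydrogens = 13.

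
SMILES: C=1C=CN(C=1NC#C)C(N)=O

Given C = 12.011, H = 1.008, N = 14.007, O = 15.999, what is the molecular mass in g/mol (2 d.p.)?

Molecular formula: C7H7N3O.
M = 7×12.011 + 7×1.008 + 3×14.007 + 1×15.999 = 149.15 g/mol.

149.15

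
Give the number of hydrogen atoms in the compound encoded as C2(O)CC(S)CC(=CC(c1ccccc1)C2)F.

Hydrogens are implicit in SMILES; fill each atom to its normal valence:
  5 × C (aromatic): 1 H each → 5
  4 × C: 1 H each → 4
  3 × C: 2 H each → 6
  1 × C: no H
  1 × C (aromatic): no H
  1 × F: no H
  1 × O: 1 H
  1 × S: 1 H
  Total hydrogens = 17.

17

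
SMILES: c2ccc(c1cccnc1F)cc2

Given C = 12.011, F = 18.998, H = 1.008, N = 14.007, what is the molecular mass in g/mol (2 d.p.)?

Molecular formula: C11H8FN.
M = 11×12.011 + 1×18.998 + 8×1.008 + 1×14.007 = 173.19 g/mol.

173.19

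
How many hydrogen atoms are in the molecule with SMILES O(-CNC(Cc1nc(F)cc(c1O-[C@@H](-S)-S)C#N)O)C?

Hydrogens are implicit in SMILES; fill each atom to its normal valence:
  4 × C (aromatic): no H
  2 × C: 2 H each → 4
  2 × C: 1 H each → 2
  2 × O: no H
  2 × S: 1 H each → 2
  1 × C: 3 H
  1 × C (aromatic): 1 H
  1 × C: no H
  1 × F: no H
  1 × N: 1 H
  1 × N (aromatic): no H
  1 × N: no H
  1 × O: 1 H
  Total hydrogens = 14.

14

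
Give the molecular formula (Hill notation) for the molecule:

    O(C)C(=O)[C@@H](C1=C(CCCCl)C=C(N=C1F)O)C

Heavy atoms from the SMILES: 12 C, 1 Cl, 1 F, 1 N, 3 O.
Implicit hydrogens by atom environment:
  4 × C (aromatic): no H
  3 × C: 2 H each → 6
  2 × C: 3 H each → 6
  2 × O: no H
  1 × C (aromatic): 1 H
  1 × C: 1 H
  1 × C: no H
  1 × Cl: no H
  1 × F: no H
  1 × N (aromatic): no H
  1 × O: 1 H
  Total hydrogens = 15.
Molecular formula: C12H15ClFNO3

C12H15ClFNO3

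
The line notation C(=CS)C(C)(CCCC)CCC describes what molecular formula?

Heavy atoms from the SMILES: 11 C, 1 S.
Implicit hydrogens by atom environment:
  5 × C: 2 H each → 10
  3 × C: 3 H each → 9
  2 × C: 1 H each → 2
  1 × C: no H
  1 × S: 1 H
  Total hydrogens = 22.
Molecular formula: C11H22S

C11H22S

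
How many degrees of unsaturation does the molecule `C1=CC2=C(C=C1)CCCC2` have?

Molecular formula from the SMILES: C10H12.
DoU = (2C + 2 + N − H − X)/2 = (2·10 + 2 + 0 − 12 − 0)/2 = 10/2 = 5.
(Structurally: 2 ring(s) + 3 π bond(s) = 5.)

5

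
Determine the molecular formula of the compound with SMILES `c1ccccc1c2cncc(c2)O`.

C11H9NO

Heavy atoms from the SMILES: 11 C, 1 N, 1 O.
Implicit hydrogens by atom environment:
  8 × C (aromatic): 1 H each → 8
  3 × C (aromatic): no H
  1 × N (aromatic): no H
  1 × O: 1 H
  Total hydrogens = 9.
Molecular formula: C11H9NO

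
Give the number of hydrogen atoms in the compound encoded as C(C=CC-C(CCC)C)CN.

21

Hydrogens are implicit in SMILES; fill each atom to its normal valence:
  5 × C: 2 H each → 10
  3 × C: 1 H each → 3
  2 × C: 3 H each → 6
  1 × N: 2 H
  Total hydrogens = 21.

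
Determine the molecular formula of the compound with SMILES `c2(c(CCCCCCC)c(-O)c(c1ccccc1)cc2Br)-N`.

C19H24BrNO

Heavy atoms from the SMILES: 1 Br, 19 C, 1 N, 1 O.
Implicit hydrogens by atom environment:
  6 × C: 2 H each → 12
  6 × C (aromatic): 1 H each → 6
  6 × C (aromatic): no H
  1 × Br: no H
  1 × C: 3 H
  1 × N: 2 H
  1 × O: 1 H
  Total hydrogens = 24.
Molecular formula: C19H24BrNO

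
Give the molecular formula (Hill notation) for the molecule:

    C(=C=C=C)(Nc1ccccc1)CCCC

C14H17N

Heavy atoms from the SMILES: 14 C, 1 N.
Implicit hydrogens by atom environment:
  5 × C (aromatic): 1 H each → 5
  4 × C: 2 H each → 8
  3 × C: no H
  1 × C: 3 H
  1 × C (aromatic): no H
  1 × N: 1 H
  Total hydrogens = 17.
Molecular formula: C14H17N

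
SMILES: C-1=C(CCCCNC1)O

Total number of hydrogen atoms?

13

Hydrogens are implicit in SMILES; fill each atom to its normal valence:
  5 × C: 2 H each → 10
  1 × C: 1 H
  1 × C: no H
  1 × N: 1 H
  1 × O: 1 H
  Total hydrogens = 13.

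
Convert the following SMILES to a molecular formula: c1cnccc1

Heavy atoms from the SMILES: 5 C, 1 N.
Implicit hydrogens by atom environment:
  5 × C (aromatic): 1 H each → 5
  1 × N (aromatic): no H
  Total hydrogens = 5.
Molecular formula: C5H5N

C5H5N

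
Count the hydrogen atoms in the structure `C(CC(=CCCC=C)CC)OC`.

20

Hydrogens are implicit in SMILES; fill each atom to its normal valence:
  6 × C: 2 H each → 12
  2 × C: 3 H each → 6
  2 × C: 1 H each → 2
  1 × C: no H
  1 × O: no H
  Total hydrogens = 20.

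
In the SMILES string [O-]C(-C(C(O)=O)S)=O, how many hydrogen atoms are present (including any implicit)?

3

Hydrogens are implicit in SMILES; fill each atom to its normal valence:
  2 × C: no H
  2 × O: no H
  1 × C: 1 H
  1 × O: 1 H
  1 × O (charge -1): no H
  1 × S: 1 H
  Total hydrogens = 3.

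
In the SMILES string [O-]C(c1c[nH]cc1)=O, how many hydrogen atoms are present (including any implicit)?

4

Hydrogens are implicit in SMILES; fill each atom to its normal valence:
  3 × C (aromatic): 1 H each → 3
  1 × C (aromatic): no H
  1 × C: no H
  1 × N (aromatic): 1 H
  1 × O: no H
  1 × O (charge -1): no H
  Total hydrogens = 4.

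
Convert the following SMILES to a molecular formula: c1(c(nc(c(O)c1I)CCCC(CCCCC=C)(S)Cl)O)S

C15H21ClINO2S2

Heavy atoms from the SMILES: 15 C, 1 Cl, 1 I, 1 N, 2 O, 2 S.
Implicit hydrogens by atom environment:
  8 × C: 2 H each → 16
  5 × C (aromatic): no H
  2 × O: 1 H each → 2
  2 × S: 1 H each → 2
  1 × C: 1 H
  1 × C: no H
  1 × Cl: no H
  1 × I: no H
  1 × N (aromatic): no H
  Total hydrogens = 21.
Molecular formula: C15H21ClINO2S2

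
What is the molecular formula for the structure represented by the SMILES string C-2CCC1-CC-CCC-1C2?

Heavy atoms from the SMILES: 10 C.
Implicit hydrogens by atom environment:
  8 × C: 2 H each → 16
  2 × C: 1 H each → 2
  Total hydrogens = 18.
Molecular formula: C10H18

C10H18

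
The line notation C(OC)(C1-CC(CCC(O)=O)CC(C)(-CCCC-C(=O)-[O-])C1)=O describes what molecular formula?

Heavy atoms from the SMILES: 17 C, 6 O.
Implicit hydrogens by atom environment:
  9 × C: 2 H each → 18
  4 × C: no H
  4 × O: no H
  2 × C: 3 H each → 6
  2 × C: 1 H each → 2
  1 × O: 1 H
  1 × O (charge -1): no H
  Total hydrogens = 27.
Net charge -1.
Molecular formula: C17H27O6-

C17H27O6-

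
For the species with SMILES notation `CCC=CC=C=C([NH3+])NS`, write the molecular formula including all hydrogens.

C7H13N2S+

Heavy atoms from the SMILES: 7 C, 2 N, 1 S.
Implicit hydrogens by atom environment:
  3 × C: 1 H each → 3
  2 × C: no H
  1 × C: 3 H
  1 × C: 2 H
  1 × N (charge +1): 3 H
  1 × N: 1 H
  1 × S: 1 H
  Total hydrogens = 13.
Net charge +1.
Molecular formula: C7H13N2S+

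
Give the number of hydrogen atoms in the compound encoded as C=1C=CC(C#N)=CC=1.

5

Hydrogens are implicit in SMILES; fill each atom to its normal valence:
  5 × C (aromatic): 1 H each → 5
  1 × C (aromatic): no H
  1 × C: no H
  1 × N: no H
  Total hydrogens = 5.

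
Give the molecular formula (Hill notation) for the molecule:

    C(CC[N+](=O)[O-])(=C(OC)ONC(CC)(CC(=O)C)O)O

C11H20N2O7

Heavy atoms from the SMILES: 11 C, 2 N, 7 O.
Implicit hydrogens by atom environment:
  4 × C: 2 H each → 8
  4 × C: no H
  4 × O: no H
  3 × C: 3 H each → 9
  2 × O: 1 H each → 2
  1 × N: 1 H
  1 × N (charge +1): no H
  1 × O (charge -1): no H
  Total hydrogens = 20.
Molecular formula: C11H20N2O7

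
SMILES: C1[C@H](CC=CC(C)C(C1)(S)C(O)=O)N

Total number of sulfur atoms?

1

The symbol for sulfur appears 1 time in the SMILES.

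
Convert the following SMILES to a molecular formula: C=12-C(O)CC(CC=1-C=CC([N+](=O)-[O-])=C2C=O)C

Heavy atoms from the SMILES: 12 C, 1 N, 4 O.
Implicit hydrogens by atom environment:
  4 × C (aromatic): no H
  3 × C: 1 H each → 3
  2 × C: 2 H each → 4
  2 × C (aromatic): 1 H each → 2
  2 × O: no H
  1 × C: 3 H
  1 × N (charge +1): no H
  1 × O: 1 H
  1 × O (charge -1): no H
  Total hydrogens = 13.
Molecular formula: C12H13NO4

C12H13NO4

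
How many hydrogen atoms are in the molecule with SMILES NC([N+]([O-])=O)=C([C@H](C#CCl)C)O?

7

Hydrogens are implicit in SMILES; fill each atom to its normal valence:
  4 × C: no H
  1 × C: 3 H
  1 × C: 1 H
  1 × Cl: no H
  1 × N: 2 H
  1 × N (charge +1): no H
  1 × O: 1 H
  1 × O: no H
  1 × O (charge -1): no H
  Total hydrogens = 7.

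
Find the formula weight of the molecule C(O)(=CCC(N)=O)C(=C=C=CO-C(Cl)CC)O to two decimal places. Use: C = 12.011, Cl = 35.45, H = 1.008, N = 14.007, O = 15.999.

259.69

Molecular formula: C11H14ClNO4.
M = 11×12.011 + 1×35.45 + 14×1.008 + 1×14.007 + 4×15.999 = 259.69 g/mol.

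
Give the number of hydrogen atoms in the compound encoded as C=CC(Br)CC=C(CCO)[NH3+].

Hydrogens are implicit in SMILES; fill each atom to its normal valence:
  4 × C: 2 H each → 8
  3 × C: 1 H each → 3
  1 × Br: no H
  1 × C: no H
  1 × N (charge +1): 3 H
  1 × O: 1 H
  Total hydrogens = 15.

15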